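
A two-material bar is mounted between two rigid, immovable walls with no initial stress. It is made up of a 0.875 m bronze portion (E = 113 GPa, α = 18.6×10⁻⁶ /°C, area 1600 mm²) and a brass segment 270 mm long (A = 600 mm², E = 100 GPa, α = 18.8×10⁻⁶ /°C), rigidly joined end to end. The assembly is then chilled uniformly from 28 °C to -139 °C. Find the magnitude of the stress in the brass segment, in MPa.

If the supports were absent, the total length change would be Σ αᵢΔT Lᵢ = 18.6×10⁻⁶×167×875 + 18.8×10⁻⁶×167×270 = 3.566 mm.
The rigid supports impose zero overall length change; the single axial force P common to all segments must satisfy P Σ Lᵢ/(AᵢEᵢ) = δ_free.
Σ Lᵢ/(AᵢEᵢ) = 875/(1600×113×10³) + 270/(600×100×10³) = 9.34×10⁻⁶ mm/N.
So P = 3.566 / 9.34×10⁻⁶ = 381.8 kN, tensile.
σ_{brass} = P / A = 381800 / 600 = 636.3 MPa.

σ ≈ 636 MPa (tensile)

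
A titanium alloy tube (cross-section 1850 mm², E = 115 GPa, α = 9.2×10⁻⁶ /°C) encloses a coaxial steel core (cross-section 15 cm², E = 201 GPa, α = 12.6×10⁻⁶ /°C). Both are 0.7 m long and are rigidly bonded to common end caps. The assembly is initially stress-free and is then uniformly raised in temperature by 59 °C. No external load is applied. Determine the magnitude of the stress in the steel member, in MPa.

σ ≈ 16.7 MPa (compressive)

Both members must finish at the same length. With the larger α, the steel tends to over-expand; the plates restrain it, putting the steel in compression and the titanium alloy in tension. With no external load the two internal forces are equal and opposite, magnitude P.
Compatibility of the two members (thermal + elastic change equal): (α₁ − α₂)ΔT = P·[1/(A₁E₁) + 1/(A₂E₂)].
|α₁ − α₂|·ΔT = 3.4×10⁻⁶ × 59 = 0.0002006.
1/(A₁E₁) + 1/(A₂E₂) = 1/(1850×115×10³) + 1/(1500×201×10³) = 8.017×10⁻⁹ N⁻¹.
P = 0.0002006 / 8.017×10⁻⁹ = 25020 N = 25.02 kN.
σ_{steel} = P/A₂ = 25020/1500 = 16.68 MPa, compressive.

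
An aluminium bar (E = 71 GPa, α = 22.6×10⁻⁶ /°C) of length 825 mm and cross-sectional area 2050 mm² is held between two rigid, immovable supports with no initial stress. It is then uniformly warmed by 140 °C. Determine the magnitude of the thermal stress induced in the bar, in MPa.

Because both ends are immovable the net strain is zero, and the suppressed thermal strain is αΔT = 22.6×10⁻⁶ × 140 = 3164×10⁻⁶.
Hence σ = E·αΔT = 71×10³ × 3164×10⁻⁶ = 224.6 MPa, compressive.

σ ≈ 225 MPa (compressive)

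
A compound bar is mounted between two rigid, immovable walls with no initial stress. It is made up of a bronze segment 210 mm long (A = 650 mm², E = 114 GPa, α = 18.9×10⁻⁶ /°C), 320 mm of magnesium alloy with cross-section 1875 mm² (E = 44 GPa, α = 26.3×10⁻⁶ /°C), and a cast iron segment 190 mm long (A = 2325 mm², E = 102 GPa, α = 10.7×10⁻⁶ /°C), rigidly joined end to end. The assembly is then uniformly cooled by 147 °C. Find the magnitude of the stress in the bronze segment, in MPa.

σ ≈ 434 MPa (tensile)

With the walls removed the bar would change length by δ_free = Σ αᵢΔT Lᵢ = 18.9×10⁻⁶×147×210 + 26.3×10⁻⁶×147×320 + 10.7×10⁻⁶×147×190 = 2.119 mm.
The walls prevent any net length change, so an axial force P (same in every segment) develops. Compatibility: P · Σ Lᵢ/(AᵢEᵢ) = δ_free.
The series flexibility is Σ Lᵢ/(AᵢEᵢ) = 210/(650×114×10³) + 320/(1875×44×10³) + 190/(2325×102×10³) = 7.514×10⁻⁶ mm/N.
Hence P = δ_free / Σ(L/AE) = 2.119/7.514×10⁻⁶ = 282.1 kN (tensile).
σ_{bronze} = P / A = 282100 / 650 = 433.9 MPa.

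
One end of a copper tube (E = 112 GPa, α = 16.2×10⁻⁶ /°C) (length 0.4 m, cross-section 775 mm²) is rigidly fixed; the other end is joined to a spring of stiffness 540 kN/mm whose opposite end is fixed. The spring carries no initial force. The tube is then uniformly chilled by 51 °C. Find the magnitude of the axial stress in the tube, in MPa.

σ ≈ 66 MPa (tensile)

The unrestrained thermal change is αΔT L = 16.2×10⁻⁶ × 51 × 400 = 0.3305 mm.
With a force P in the spring, the elastic change of the tube is PL/(AE) and that of the spring is P/k; compatibility requires their sum to equal δ_free.
So P = δ_free / [L/(AE) + 1/k] = 0.3305 / [ 400/(775×112×10³) + 1/(540×10³) ].
P = 0.3305 / 6.46×10⁻⁶ = 51160 N.
σ = P/A = 51160/775 = 66.01 MPa.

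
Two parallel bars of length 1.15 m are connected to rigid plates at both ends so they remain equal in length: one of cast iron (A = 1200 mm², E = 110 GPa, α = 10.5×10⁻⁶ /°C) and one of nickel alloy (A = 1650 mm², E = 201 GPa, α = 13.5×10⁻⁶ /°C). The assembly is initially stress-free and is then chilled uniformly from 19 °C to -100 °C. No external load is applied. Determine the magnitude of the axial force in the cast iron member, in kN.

P ≈ 33.7 kN (compressive in the cast iron)

Both members must finish at the same length. With the larger α, the nickel alloy tends to over-contract; the plates restrain it, putting the nickel alloy in tension and the cast iron in compression. With no external load the two internal forces are equal and opposite, magnitude P.
Setting the final lengths equal and cancelling L: (α₁ − α₂)ΔT = P/(A₁E₁) + P/(A₂E₂).
|α₁ − α₂|·ΔT = 3×10⁻⁶ × 119 = 0.000357.
1/(A₁E₁) + 1/(A₂E₂) = 1/(1200×110×10³) + 1/(1650×201×10³) = 1.059×10⁻⁸ N⁻¹.
P = 0.000357 / 1.059×10⁻⁸ = 33710 N = 33.71 kN.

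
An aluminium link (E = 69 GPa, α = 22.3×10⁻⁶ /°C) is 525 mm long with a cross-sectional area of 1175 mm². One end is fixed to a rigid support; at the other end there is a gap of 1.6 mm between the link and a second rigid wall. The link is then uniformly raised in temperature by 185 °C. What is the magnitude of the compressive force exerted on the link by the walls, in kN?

Free thermal elongation = αΔT L = 22.3×10⁻⁶ × 185 × 525 = 2.166 mm.
This exceeds the 1.6 mm gap, so the wall pushes back. The portion of expansion that must be recovered elastically is δ_free − gap = 2.166 − 1.6 = 0.5659 mm.
Compatibility: PL/(AE) = 0.5659 mm, so σ = P/A = E × (0.5659/525) = 74.37 MPa.
P = σA = 74.37 × 1175 = 87.39 kN.

P ≈ 87.4 kN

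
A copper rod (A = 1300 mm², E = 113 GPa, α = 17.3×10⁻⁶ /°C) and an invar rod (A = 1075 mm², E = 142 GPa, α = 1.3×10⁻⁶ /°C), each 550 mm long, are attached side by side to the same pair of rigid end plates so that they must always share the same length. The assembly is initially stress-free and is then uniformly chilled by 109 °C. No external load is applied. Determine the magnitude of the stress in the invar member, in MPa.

Equilibrium of a rigid end plate with no external load gives equal and opposite internal forces ±P in the two members. Since α_{copper} > α_{invar}, cooling drives the copper into tension and the invar into compression.
Equating the net (thermal + elastic) strains gives |α₁ − α₂|·ΔT = P·[1/(A₁E₁) + 1/(A₂E₂)].
|α₁ − α₂|·ΔT = 16×10⁻⁶ × 109 = 0.001744.
1/(A₁E₁) + 1/(A₂E₂) = 1/(1300×113×10³) + 1/(1075×142×10³) = 1.336×10⁻⁸ N⁻¹.
So P = 0.001744 / 1.336×10⁻⁸ = 130.6 kN.
σ_{invar} = P/A₂ = 130600/1075 = 121.4 MPa, compressive.

σ ≈ 121 MPa (compressive)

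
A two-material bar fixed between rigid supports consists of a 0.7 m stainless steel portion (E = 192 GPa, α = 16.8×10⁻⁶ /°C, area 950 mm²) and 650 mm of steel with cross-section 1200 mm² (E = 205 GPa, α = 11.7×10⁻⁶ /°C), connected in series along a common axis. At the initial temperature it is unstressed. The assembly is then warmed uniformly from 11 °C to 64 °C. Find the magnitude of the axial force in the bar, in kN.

With the walls removed the bar would change length by δ_free = Σ αᵢΔT Lᵢ = 16.8×10⁻⁶×53×700 + 11.7×10⁻⁶×53×650 = 1.026 mm.
Since the ends are fixed, an axial force P builds up, equal in every segment, with P · Σ Lᵢ/(AᵢEᵢ) = δ_free.
Σ Lᵢ/(AᵢEᵢ) = 700/(950×192×10³) + 650/(1200×205×10³) = 6.48×10⁻⁶ mm/N.
Hence P = δ_free / Σ(L/AE) = 1.026/6.48×10⁻⁶ = 158.4 kN (compressive).

P ≈ 158 kN (compressive)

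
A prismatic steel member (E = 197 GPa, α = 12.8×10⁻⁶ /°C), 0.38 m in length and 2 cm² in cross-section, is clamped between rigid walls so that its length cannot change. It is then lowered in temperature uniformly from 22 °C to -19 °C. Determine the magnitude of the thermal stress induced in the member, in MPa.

Because both ends are immovable the net strain is zero, and the suppressed thermal strain is αΔT = 12.8×10⁻⁶ × 41 = 524.8×10⁻⁶.
The stress required to suppress this strain is σ = Eε = 197×10³ × 524.8×10⁻⁶ = 103.4 MPa, tensile since the member is trying to contract.

σ ≈ 103 MPa (tensile)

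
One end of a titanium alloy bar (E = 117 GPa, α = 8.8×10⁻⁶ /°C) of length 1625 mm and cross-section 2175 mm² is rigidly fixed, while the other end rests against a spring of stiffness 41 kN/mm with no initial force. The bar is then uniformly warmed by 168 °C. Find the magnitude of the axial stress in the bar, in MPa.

If the spring were absent the bar would lengthen by αΔT L = 8.8×10⁻⁶ × 168 × 1625 = 2.402 mm.
Let P be the compressive force at the spring. The bar shortens elastically by PL/(AE) and the spring compresses by P/k; together these equal δ_free.
So P = δ_free / [L/(AE) + 1/k] = 2.402 / [ 1625/(2175×117×10³) + 1/(41×10³) ].
P = 2.402 / 3.078×10⁻⁵ = 78060 N.
σ = P/A = 78060/2175 = 35.89 MPa.

σ ≈ 35.9 MPa (compressive)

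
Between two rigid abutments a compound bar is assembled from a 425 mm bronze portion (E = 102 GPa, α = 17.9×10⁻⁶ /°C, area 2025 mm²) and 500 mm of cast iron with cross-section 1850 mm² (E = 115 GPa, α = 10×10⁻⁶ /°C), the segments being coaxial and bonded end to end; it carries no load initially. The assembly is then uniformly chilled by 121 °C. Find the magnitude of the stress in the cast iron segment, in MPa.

σ ≈ 187 MPa (tensile)

If the supports were absent, the total length change would be Σ αᵢΔT Lᵢ = 17.9×10⁻⁶×121×425 + 10×10⁻⁶×121×500 = 1.526 mm.
The walls prevent any net length change, so an axial force P (same in every segment) develops. Compatibility: P · Σ Lᵢ/(AᵢEᵢ) = δ_free.
Σ Lᵢ/(AᵢEᵢ) = 425/(2025×102×10³) + 500/(1850×115×10³) = 4.408×10⁻⁶ mm/N.
Hence P = δ_free / Σ(L/AE) = 1.526/4.408×10⁻⁶ = 346.1 kN (tensile).
σ_{cast iron} = P / A = 346100 / 1850 = 187.1 MPa.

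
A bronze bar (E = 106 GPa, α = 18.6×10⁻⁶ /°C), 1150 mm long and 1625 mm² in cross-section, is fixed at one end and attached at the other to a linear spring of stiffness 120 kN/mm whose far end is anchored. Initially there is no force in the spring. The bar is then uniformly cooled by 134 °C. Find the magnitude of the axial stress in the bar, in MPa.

σ ≈ 118 MPa (tensile)

The unrestrained thermal change is αΔT L = 18.6×10⁻⁶ × 134 × 1150 = 2.866 mm.
With a force P in the spring, the elastic change of the bar is PL/(AE) and that of the spring is P/k; compatibility requires their sum to equal δ_free.
So P = δ_free / [L/(AE) + 1/k] = 2.866 / [ 1150/(1625×106×10³) + 1/(120×10³) ].
P = 2.866 / 1.501×10⁻⁵ = 191000 N.
σ = P/A = 191000/1625 = 117.5 MPa.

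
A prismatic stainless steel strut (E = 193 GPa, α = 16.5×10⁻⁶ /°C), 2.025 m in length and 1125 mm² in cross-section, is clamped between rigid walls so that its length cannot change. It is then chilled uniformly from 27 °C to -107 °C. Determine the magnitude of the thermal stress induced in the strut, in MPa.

σ ≈ 427 MPa (tensile)

The supports are rigid, so the total axial strain is zero. The restrained thermal strain is ε = αΔT = 16.5×10⁻⁶ × 134 = 2211×10⁻⁶.
The stress required to suppress this strain is σ = Eε = 193×10³ × 2211×10⁻⁶ = 426.7 MPa, tensile since the strut is trying to contract.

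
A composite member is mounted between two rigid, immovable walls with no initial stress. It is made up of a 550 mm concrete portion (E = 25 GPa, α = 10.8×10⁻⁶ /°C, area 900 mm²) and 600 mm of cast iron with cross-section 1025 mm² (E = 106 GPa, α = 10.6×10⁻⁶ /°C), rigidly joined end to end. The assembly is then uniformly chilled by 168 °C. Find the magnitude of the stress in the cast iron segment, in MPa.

Free thermal contraction of the whole bar: Σ αᵢΔT Lᵢ = 10.8×10⁻⁶×168×550 + 10.6×10⁻⁶×168×600 = 2.066 mm.
The rigid supports impose zero overall length change; the single axial force P common to all segments must satisfy P Σ Lᵢ/(AᵢEᵢ) = δ_free.
Σ Lᵢ/(AᵢEᵢ) = 550/(900×25×10³) + 600/(1025×106×10³) = 2.997×10⁻⁵ mm/N.
P = 2.066 / 2.997×10⁻⁵ = 68960 N = 68.96 kN, tensile.
σ_{cast iron} = P / A = 68960 / 1025 = 67.27 MPa.

σ ≈ 67.3 MPa (tensile)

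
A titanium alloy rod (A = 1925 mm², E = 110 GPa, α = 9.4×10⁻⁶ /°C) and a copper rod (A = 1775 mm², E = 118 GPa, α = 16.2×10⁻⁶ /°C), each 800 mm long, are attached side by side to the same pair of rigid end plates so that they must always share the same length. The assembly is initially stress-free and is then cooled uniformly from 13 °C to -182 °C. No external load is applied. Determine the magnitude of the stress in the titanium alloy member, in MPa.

σ ≈ 72.5 MPa (compressive)

Equilibrium of a rigid end plate with no external load gives equal and opposite internal forces ±P in the two members. Since α_{copper} > α_{titanium alloy}, cooling drives the copper into tension and the titanium alloy into compression.
Compatibility of the two members (thermal + elastic change equal): (α₁ − α₂)ΔT = P·[1/(A₁E₁) + 1/(A₂E₂)].
|α₁ − α₂|·ΔT = 6.8×10⁻⁶ × 195 = 0.001326.
1/(A₁E₁) + 1/(A₂E₂) = 1/(1925×110×10³) + 1/(1775×118×10³) = 9.497×10⁻⁹ N⁻¹.
P = 0.001326 / 9.497×10⁻⁹ = 139600 N = 139.6 kN.
σ_{titanium alloy} = P/A₁ = 139600/1925 = 72.53 MPa, compressive.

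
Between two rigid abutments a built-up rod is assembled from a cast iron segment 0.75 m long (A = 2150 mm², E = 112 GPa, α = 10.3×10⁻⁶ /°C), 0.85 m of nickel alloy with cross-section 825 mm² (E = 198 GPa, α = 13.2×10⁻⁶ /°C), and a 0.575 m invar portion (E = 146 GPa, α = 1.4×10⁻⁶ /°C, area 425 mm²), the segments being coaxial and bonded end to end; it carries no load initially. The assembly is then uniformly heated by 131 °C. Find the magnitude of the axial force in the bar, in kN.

With the walls removed the bar would change length by δ_free = Σ αᵢΔT Lᵢ = 10.3×10⁻⁶×131×750 + 13.2×10⁻⁶×131×850 + 1.4×10⁻⁶×131×575 = 2.587 mm.
The rigid supports impose zero overall length change; the single axial force P common to all segments must satisfy P Σ Lᵢ/(AᵢEᵢ) = δ_free.
Σ Lᵢ/(AᵢEᵢ) = 750/(2150×112×10³) + 850/(825×198×10³) + 575/(425×146×10³) = 1.758×10⁻⁵ mm/N.
P = 2.587 / 1.758×10⁻⁵ = 147100 N = 147.1 kN, compressive.

P ≈ 147 kN (compressive)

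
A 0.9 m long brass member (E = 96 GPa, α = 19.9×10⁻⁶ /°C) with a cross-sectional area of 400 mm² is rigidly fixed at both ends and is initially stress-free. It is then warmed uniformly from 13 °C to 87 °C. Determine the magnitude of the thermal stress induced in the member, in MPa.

With length fixed, the mechanical strain must cancel the thermal strain αΔT = 19.9×10⁻⁶ × 74 = 1472.6×10⁻⁶.
The stress required to suppress this strain is σ = Eε = 96×10³ × 1472.6×10⁻⁶ = 141.4 MPa, compressive since the member is trying to expand.

σ ≈ 141 MPa (compressive)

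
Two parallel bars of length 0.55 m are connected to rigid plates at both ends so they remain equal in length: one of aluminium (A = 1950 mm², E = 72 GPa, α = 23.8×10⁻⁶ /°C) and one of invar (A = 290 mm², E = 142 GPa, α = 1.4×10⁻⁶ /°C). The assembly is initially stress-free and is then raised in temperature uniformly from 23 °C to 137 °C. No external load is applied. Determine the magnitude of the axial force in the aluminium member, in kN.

The aluminium has the larger α, so on heating it would change length more than the invar if both were free. The rigid plates force a common final length, so the aluminium is put into compression and the invar into tension, with equal and opposite forces P (no external load).
Setting the final lengths equal and cancelling L: (α₁ − α₂)ΔT = P/(A₁E₁) + P/(A₂E₂).
|α₁ − α₂|·ΔT = 22.4×10⁻⁶ × 114 = 0.002554.
1/(A₁E₁) + 1/(A₂E₂) = 1/(1950×72×10³) + 1/(290×142×10³) = 3.141×10⁻⁸ N⁻¹.
P = 0.002554 / 3.141×10⁻⁸ = 81310 N = 81.31 kN.

P ≈ 81.3 kN (compressive in the aluminium)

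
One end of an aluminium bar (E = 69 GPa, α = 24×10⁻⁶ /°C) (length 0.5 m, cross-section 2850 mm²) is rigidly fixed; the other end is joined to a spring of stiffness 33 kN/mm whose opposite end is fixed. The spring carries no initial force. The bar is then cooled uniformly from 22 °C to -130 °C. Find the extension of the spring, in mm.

Free thermal contraction: δ_free = αΔT L = 24×10⁻⁶ × 152 × 500 = 1.824 mm.
With a force P in the spring, the elastic change of the bar is PL/(AE) and that of the spring is P/k; compatibility requires their sum to equal δ_free.
So P = δ_free / [L/(AE) + 1/k] = 1.824 / [ 500/(2850×69×10³) + 1/(33×10³) ].
P = 1.824 / 3.285×10⁻⁵ = 55530 N.
Spring extension = P/k = 55530/(33×10³) = 1.683 mm.

δ ≈ 1.68 mm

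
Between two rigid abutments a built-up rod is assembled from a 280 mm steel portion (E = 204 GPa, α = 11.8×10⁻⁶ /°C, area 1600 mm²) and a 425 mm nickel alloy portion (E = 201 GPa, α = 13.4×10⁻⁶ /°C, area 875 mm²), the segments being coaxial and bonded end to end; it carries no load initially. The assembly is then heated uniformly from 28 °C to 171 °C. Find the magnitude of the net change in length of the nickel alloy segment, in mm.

If the supports were absent, the total length change would be Σ αᵢΔT Lᵢ = 11.8×10⁻⁶×143×280 + 13.4×10⁻⁶×143×425 = 1.287 mm.
Since the ends are fixed, an axial force P builds up, equal in every segment, with P · Σ Lᵢ/(AᵢEᵢ) = δ_free.
The series flexibility is Σ Lᵢ/(AᵢEᵢ) = 280/(1600×204×10³) + 425/(875×201×10³) = 3.274×10⁻⁶ mm/N.
Hence P = δ_free / Σ(L/AE) = 1.287/3.274×10⁻⁶ = 393 kN (compressive).
For the nickel alloy segment, free thermal change = 13.4×10⁻⁶×143×425 = 0.8144 mm and elastic change from P = 393000×425/(875×201×10³) = 0.9497 mm; these oppose, so the net change is 0.135 mm (segment shortens).

|ΔL| ≈ 0.135 mm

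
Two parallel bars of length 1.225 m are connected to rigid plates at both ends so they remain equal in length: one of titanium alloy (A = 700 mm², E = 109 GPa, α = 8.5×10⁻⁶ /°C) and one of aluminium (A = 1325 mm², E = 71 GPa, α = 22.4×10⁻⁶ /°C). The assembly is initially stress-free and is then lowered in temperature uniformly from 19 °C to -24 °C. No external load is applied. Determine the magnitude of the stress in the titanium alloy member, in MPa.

Equilibrium of a rigid end plate with no external load gives equal and opposite internal forces ±P in the two members. Since α_{aluminium} > α_{titanium alloy}, cooling drives the aluminium into tension and the titanium alloy into compression.
Setting the final lengths equal and cancelling L: (α₁ − α₂)ΔT = P/(A₁E₁) + P/(A₂E₂).
|α₁ − α₂|·ΔT = 13.9×10⁻⁶ × 43 = 0.0005977.
1/(A₁E₁) + 1/(A₂E₂) = 1/(700×109×10³) + 1/(1325×71×10³) = 2.374×10⁻⁸ N⁻¹.
P = 0.0005977 / 2.374×10⁻⁸ = 25180 N = 25.18 kN.
σ_{titanium alloy} = P/A₁ = 25180/700 = 35.97 MPa, compressive.

σ ≈ 36 MPa (compressive)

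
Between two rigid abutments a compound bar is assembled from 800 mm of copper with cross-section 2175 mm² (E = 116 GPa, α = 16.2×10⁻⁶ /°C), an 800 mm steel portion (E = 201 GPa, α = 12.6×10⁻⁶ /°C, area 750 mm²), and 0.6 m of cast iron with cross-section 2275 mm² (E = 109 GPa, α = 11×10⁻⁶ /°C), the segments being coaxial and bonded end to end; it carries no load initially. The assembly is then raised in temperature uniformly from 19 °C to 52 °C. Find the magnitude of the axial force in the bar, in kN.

P ≈ 89.8 kN (compressive)

With the walls removed the bar would change length by δ_free = Σ αᵢΔT Lᵢ = 16.2×10⁻⁶×33×800 + 12.6×10⁻⁶×33×800 + 11×10⁻⁶×33×600 = 0.9781 mm.
The walls prevent any net length change, so an axial force P (same in every segment) develops. Compatibility: P · Σ Lᵢ/(AᵢEᵢ) = δ_free.
Σ Lᵢ/(AᵢEᵢ) = 800/(2175×116×10³) + 800/(750×201×10³) + 600/(2275×109×10³) = 1.09×10⁻⁵ mm/N.
P = 0.9781 / 1.09×10⁻⁵ = 89760 N = 89.76 kN, compressive.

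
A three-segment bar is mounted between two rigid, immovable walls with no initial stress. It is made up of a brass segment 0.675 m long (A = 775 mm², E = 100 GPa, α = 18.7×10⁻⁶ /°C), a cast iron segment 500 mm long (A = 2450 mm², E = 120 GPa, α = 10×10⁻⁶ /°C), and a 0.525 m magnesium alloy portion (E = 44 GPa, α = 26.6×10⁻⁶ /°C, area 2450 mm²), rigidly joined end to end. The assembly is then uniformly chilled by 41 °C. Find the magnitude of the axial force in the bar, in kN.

With the walls removed the bar would change length by δ_free = Σ αᵢΔT Lᵢ = 18.7×10⁻⁶×41×675 + 10×10⁻⁶×41×500 + 26.6×10⁻⁶×41×525 = 1.295 mm.
Since the ends are fixed, an axial force P builds up, equal in every segment, with P · Σ Lᵢ/(AᵢEᵢ) = δ_free.
The series flexibility is Σ Lᵢ/(AᵢEᵢ) = 675/(775×100×10³) + 500/(2450×120×10³) + 525/(2450×44×10³) = 1.528×10⁻⁵ mm/N.
Hence P = δ_free / Σ(L/AE) = 1.295/1.528×10⁻⁵ = 84.75 kN (tensile).

P ≈ 84.8 kN (tensile)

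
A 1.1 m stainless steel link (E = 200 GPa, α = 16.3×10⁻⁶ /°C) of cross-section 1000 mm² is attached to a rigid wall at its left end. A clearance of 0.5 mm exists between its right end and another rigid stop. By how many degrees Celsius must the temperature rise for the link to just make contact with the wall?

The gap closes when αΔT L = 0.5 mm, since the link is still unstressed at that instant.
ΔT = 0.5 / (16.3×10⁻⁶ × 1100) = 27.89 °C.

ΔT ≈ 27.9 °C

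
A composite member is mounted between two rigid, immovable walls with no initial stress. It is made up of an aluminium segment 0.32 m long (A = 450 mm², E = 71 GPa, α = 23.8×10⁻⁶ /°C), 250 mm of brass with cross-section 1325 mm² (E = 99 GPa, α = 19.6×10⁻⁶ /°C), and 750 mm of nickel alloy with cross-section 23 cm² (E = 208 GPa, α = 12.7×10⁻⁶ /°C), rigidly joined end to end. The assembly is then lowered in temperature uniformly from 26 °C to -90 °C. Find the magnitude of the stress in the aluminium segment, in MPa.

σ ≈ 421 MPa (tensile)

With the walls removed the bar would change length by δ_free = Σ αᵢΔT Lᵢ = 23.8×10⁻⁶×116×320 + 19.6×10⁻⁶×116×250 + 12.7×10⁻⁶×116×750 = 2.557 mm.
The walls prevent any net length change, so an axial force P (same in every segment) develops. Compatibility: P · Σ Lᵢ/(AᵢEᵢ) = δ_free.
The series flexibility is Σ Lᵢ/(AᵢEᵢ) = 320/(450×71×10³) + 250/(1325×99×10³) + 750/(2300×208×10³) = 1.349×10⁻⁵ mm/N.
P = 2.557 / 1.349×10⁻⁵ = 189500 N = 189.5 kN, tensile.
σ_{aluminium} = P / A = 189500 / 450 = 421.2 MPa.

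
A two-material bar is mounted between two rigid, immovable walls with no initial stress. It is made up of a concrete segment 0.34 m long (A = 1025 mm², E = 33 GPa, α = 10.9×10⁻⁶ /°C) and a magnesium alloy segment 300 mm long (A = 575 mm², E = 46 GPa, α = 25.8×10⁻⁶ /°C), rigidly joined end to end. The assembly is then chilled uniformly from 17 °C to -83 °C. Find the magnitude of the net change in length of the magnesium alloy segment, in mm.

|ΔL| ≈ 0.167 mm

Free thermal contraction of the whole bar: Σ αᵢΔT Lᵢ = 10.9×10⁻⁶×100×340 + 25.8×10⁻⁶×100×300 = 1.145 mm.
The walls prevent any net length change, so an axial force P (same in every segment) develops. Compatibility: P · Σ Lᵢ/(AᵢEᵢ) = δ_free.
The series flexibility is Σ Lᵢ/(AᵢEᵢ) = 340/(1025×33×10³) + 300/(575×46×10³) = 2.139×10⁻⁵ mm/N.
P = 1.145 / 2.139×10⁻⁵ = 53500 N = 53.5 kN, tensile.
For the magnesium alloy segment, free thermal change = 25.8×10⁻⁶×100×300 = 0.774 mm and elastic change from P = 53500×300/(575×46×10³) = 0.6068 mm; these oppose, so the net change is 0.167 mm (segment shortens).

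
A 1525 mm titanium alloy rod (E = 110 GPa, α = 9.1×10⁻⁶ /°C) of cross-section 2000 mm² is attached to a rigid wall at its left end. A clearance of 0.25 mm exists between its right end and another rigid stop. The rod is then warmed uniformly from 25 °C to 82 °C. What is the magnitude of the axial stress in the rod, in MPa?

σ ≈ 39 MPa (compressive)

Free thermal elongation = αΔT L = 9.1×10⁻⁶ × 57 × 1525 = 0.791 mm.
After closing the 0.25 mm clearance, 0.791 − 0.25 = 0.541 mm of expansion remains to be suppressed by the wall.
So σ = E(δ_free − g)/L = 110×10³ × 0.541/1525 = 39.02 MPa.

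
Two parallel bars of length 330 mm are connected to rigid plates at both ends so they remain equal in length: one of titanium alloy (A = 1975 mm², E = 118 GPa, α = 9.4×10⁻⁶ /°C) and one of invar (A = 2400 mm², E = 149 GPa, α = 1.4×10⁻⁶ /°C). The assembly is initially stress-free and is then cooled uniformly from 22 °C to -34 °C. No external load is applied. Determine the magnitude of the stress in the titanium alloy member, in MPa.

Both members must finish at the same length. With the larger α, the titanium alloy tends to over-contract; the plates restrain it, putting the titanium alloy in tension and the invar in compression. With no external load the two internal forces are equal and opposite, magnitude P.
Equating the net (thermal + elastic) strains gives |α₁ − α₂|·ΔT = P·[1/(A₁E₁) + 1/(A₂E₂)].
|α₁ − α₂|·ΔT = 8×10⁻⁶ × 56 = 0.000448.
1/(A₁E₁) + 1/(A₂E₂) = 1/(1975×118×10³) + 1/(2400×149×10³) = 7.087×10⁻⁹ N⁻¹.
So P = 0.000448 / 7.087×10⁻⁹ = 63.21 kN.
σ_{titanium alloy} = P/A₁ = 63210/1975 = 32.01 MPa, tensile.

σ ≈ 32 MPa (tensile)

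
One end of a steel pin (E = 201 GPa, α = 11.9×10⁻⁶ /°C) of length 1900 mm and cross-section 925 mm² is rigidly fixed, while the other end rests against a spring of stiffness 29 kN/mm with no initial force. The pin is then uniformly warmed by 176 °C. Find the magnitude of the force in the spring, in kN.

P ≈ 89 kN

If the spring were absent the pin would lengthen by αΔT L = 11.9×10⁻⁶ × 176 × 1900 = 3.979 mm.
With a force P in the spring, the elastic change of the pin is PL/(AE) and that of the spring is P/k; compatibility requires their sum to equal δ_free.
So P = δ_free / [L/(AE) + 1/k] = 3.979 / [ 1900/(925×201×10³) + 1/(29×10³) ].
P = 3.979 / 4.47×10⁻⁵ = 89020 N.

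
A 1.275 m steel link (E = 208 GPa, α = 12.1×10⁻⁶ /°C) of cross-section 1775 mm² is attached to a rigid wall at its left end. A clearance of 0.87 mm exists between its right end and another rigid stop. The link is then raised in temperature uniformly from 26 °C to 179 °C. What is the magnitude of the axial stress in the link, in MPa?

σ ≈ 243 MPa (compressive)

If the wall were absent the link would grow by αΔT L = 12.1×10⁻⁶ × 153 × 1275 = 2.36 mm.
After closing the 0.87 mm clearance, 2.36 − 0.87 = 1.49 mm of expansion remains to be suppressed by the wall.
Compatibility: PL/(AE) = 1.49 mm, so σ = P/A = E × (1.49/1275) = 243.1 MPa.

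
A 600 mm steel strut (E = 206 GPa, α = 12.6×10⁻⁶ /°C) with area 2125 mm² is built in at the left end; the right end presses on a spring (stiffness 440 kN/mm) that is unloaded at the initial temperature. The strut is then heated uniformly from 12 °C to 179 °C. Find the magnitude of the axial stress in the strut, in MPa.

σ ≈ 163 MPa (compressive)

Free thermal expansion: δ_free = αΔT L = 12.6×10⁻⁶ × 167 × 600 = 1.263 mm.
With a force P in the spring, the elastic change of the strut is PL/(AE) and that of the spring is P/k; compatibility requires their sum to equal δ_free.
P [ L/(AE) + 1/k ] = δ_free → P [ 600/(2125×206×10³) + 1/(440×10³) ] = 1.263.
P = 1.263 / 3.643×10⁻⁶ = 346500 N.
σ = P/A = 346500/2125 = 163.1 MPa.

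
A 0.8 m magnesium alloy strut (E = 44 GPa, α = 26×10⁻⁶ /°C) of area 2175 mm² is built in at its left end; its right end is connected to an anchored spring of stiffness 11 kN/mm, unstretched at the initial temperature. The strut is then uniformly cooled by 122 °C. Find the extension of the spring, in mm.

δ ≈ 2.32 mm

If the spring were absent the strut would shorten by αΔT L = 26×10⁻⁶ × 122 × 800 = 2.538 mm.
Let P be the tensile force in the spring. The strut extends elastically by PL/(AE) and the spring stretches by P/k; together these equal δ_free.
So P = δ_free / [L/(AE) + 1/k] = 2.538 / [ 800/(2175×44×10³) + 1/(11×10³) ].
P = 2.538 / 9.927×10⁻⁵ = 25560 N.
Spring extension = P/k = 25560/(11×10³) = 2.324 mm.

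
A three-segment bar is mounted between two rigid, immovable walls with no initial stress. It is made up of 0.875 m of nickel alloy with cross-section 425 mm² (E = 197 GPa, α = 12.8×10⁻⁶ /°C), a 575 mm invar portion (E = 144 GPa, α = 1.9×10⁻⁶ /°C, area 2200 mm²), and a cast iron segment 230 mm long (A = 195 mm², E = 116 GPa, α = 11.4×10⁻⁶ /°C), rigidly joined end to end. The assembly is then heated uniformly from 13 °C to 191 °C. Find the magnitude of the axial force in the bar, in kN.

P ≈ 118 kN (compressive)

If the supports were absent, the total length change would be Σ αᵢΔT Lᵢ = 12.8×10⁻⁶×178×875 + 1.9×10⁻⁶×178×575 + 11.4×10⁻⁶×178×230 = 2.655 mm.
Since the ends are fixed, an axial force P builds up, equal in every segment, with P · Σ Lᵢ/(AᵢEᵢ) = δ_free.
The series flexibility is Σ Lᵢ/(AᵢEᵢ) = 875/(425×197×10³) + 575/(2200×144×10³) + 230/(195×116×10³) = 2.243×10⁻⁵ mm/N.
So P = 2.655 / 2.243×10⁻⁵ = 118.3 kN, compressive.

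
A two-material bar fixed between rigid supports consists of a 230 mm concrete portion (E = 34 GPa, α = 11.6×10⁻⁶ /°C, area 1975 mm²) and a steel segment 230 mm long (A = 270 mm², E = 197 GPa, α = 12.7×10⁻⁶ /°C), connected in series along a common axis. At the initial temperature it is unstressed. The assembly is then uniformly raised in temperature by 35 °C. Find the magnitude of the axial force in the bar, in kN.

P ≈ 25.2 kN (compressive)

If the supports were absent, the total length change would be Σ αᵢΔT Lᵢ = 11.6×10⁻⁶×35×230 + 12.7×10⁻⁶×35×230 = 0.1956 mm.
The rigid supports impose zero overall length change; the single axial force P common to all segments must satisfy P Σ Lᵢ/(AᵢEᵢ) = δ_free.
The series flexibility is Σ Lᵢ/(AᵢEᵢ) = 230/(1975×34×10³) + 230/(270×197×10³) = 7.749×10⁻⁶ mm/N.
P = 0.1956 / 7.749×10⁻⁶ = 25240 N = 25.24 kN, compressive.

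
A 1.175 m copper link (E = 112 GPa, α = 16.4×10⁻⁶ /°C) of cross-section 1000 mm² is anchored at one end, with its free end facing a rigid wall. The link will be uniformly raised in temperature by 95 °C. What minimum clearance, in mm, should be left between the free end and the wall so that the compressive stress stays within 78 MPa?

With no wall the link would lengthen by αΔT L = 16.4×10⁻⁶ × 95 × 1175 = 1.831 mm.
At the allowable stress the elastic shortening the wall may impose is σL/E = 78 × 1175 / (112×10³) = 0.8183 mm.
So the gap has to take up the difference, g_min = δ_free − σL/E = 1.831 − 0.8183 = 1.012 mm.

g ≈ 1.01 mm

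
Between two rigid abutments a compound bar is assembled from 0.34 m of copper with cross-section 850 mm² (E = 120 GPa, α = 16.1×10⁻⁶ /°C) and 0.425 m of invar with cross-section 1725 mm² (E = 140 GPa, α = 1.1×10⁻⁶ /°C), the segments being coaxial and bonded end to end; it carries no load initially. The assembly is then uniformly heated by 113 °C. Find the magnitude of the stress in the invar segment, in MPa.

Free thermal expansion of the whole bar: Σ αᵢΔT Lᵢ = 16.1×10⁻⁶×113×340 + 1.1×10⁻⁶×113×425 = 0.6714 mm.
Since the ends are fixed, an axial force P builds up, equal in every segment, with P · Σ Lᵢ/(AᵢEᵢ) = δ_free.
Σ Lᵢ/(AᵢEᵢ) = 340/(850×120×10³) + 425/(1725×140×10³) = 5.093×10⁻⁶ mm/N.
So P = 0.6714 / 5.093×10⁻⁶ = 131.8 kN, compressive.
σ_{invar} = P / A = 131800 / 1725 = 76.42 MPa.

σ ≈ 76.4 MPa (compressive)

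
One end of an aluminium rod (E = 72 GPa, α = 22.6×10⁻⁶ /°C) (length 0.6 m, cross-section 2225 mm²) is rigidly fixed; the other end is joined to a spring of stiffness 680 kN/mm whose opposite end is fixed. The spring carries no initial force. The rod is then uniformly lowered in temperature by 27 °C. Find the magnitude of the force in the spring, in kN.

The unrestrained thermal change is αΔT L = 22.6×10⁻⁶ × 27 × 600 = 0.3661 mm.
With a force P in the spring, the elastic change of the rod is PL/(AE) and that of the spring is P/k; compatibility requires their sum to equal δ_free.
P [ L/(AE) + 1/k ] = δ_free → P [ 600/(2225×72×10³) + 1/(680×10³) ] = 0.3661.
P = 0.3661 / 5.216×10⁻⁶ = 70190 N.

P ≈ 70.2 kN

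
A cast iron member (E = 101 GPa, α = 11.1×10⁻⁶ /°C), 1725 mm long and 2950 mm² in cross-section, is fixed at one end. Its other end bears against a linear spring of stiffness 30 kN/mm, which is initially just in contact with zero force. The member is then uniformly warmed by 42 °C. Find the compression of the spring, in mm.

The unrestrained thermal change is αΔT L = 11.1×10⁻⁶ × 42 × 1725 = 0.8042 mm.
With a force P in the spring, the elastic change of the member is PL/(AE) and that of the spring is P/k; compatibility requires their sum to equal δ_free.
So P = δ_free / [L/(AE) + 1/k] = 0.8042 / [ 1725/(2950×101×10³) + 1/(30×10³) ].
P = 0.8042 / 3.912×10⁻⁵ = 20560 N.
Spring compression = P/k = 20560/(30×10³) = 0.6852 mm.

δ ≈ 0.685 mm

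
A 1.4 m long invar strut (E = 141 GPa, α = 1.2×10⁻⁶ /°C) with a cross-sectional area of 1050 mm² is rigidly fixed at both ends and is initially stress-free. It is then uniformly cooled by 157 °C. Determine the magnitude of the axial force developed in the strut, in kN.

The ends cannot move, so σ = EαΔT = 141×10³ × 1.2×10⁻⁶ × 157 = 26.56 MPa.
P = AEαΔT = 1050 × 141×10³ × 1.2×10⁻⁶ × 157 = 27.89 kN (tensile).

P ≈ 27.9 kN (tensile)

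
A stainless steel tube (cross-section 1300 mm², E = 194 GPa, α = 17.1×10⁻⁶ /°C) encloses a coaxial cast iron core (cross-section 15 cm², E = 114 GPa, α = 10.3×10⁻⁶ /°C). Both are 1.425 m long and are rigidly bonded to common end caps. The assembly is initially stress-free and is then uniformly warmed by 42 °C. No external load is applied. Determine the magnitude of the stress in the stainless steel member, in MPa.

σ ≈ 22.4 MPa (compressive)

Both members must finish at the same length. With the larger α, the stainless steel tends to over-expand; the plates restrain it, putting the stainless steel in compression and the cast iron in tension. With no external load the two internal forces are equal and opposite, magnitude P.
Compatibility of the two members (thermal + elastic change equal): (α₁ − α₂)ΔT = P·[1/(A₁E₁) + 1/(A₂E₂)].
|α₁ − α₂|·ΔT = 6.8×10⁻⁶ × 42 = 0.0002856.
1/(A₁E₁) + 1/(A₂E₂) = 1/(1300×194×10³) + 1/(1500×114×10³) = 9.813×10⁻⁹ N⁻¹.
P = 0.0002856 / 9.813×10⁻⁹ = 29100 N = 29.1 kN.
σ_{stainless steel} = P/A₁ = 29100/1300 = 22.39 MPa, compressive.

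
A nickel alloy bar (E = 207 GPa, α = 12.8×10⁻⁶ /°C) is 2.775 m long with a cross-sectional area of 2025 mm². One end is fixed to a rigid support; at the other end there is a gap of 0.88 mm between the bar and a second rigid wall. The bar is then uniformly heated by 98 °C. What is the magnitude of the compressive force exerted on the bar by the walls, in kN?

Free thermal elongation = αΔT L = 12.8×10⁻⁶ × 98 × 2775 = 3.481 mm.
After closing the 0.88 mm clearance, 3.481 − 0.88 = 2.601 mm of expansion remains to be suppressed by the wall.
Compatibility: PL/(AE) = 2.601 mm, so σ = P/A = E × (2.601/2775) = 194 MPa.
P = σA = 194 × 2025 = 392.9 kN.

P ≈ 393 kN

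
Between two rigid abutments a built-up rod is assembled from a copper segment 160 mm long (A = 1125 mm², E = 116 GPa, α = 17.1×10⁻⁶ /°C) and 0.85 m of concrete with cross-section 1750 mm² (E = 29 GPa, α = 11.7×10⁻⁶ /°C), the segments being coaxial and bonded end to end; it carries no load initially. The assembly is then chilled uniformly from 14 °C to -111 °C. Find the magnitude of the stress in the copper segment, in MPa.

Free thermal contraction of the whole bar: Σ αᵢΔT Lᵢ = 17.1×10⁻⁶×125×160 + 11.7×10⁻⁶×125×850 = 1.585 mm.
The rigid supports impose zero overall length change; the single axial force P common to all segments must satisfy P Σ Lᵢ/(AᵢEᵢ) = δ_free.
The series flexibility is Σ Lᵢ/(AᵢEᵢ) = 160/(1125×116×10³) + 850/(1750×29×10³) = 1.797×10⁻⁵ mm/N.
P = 1.585 / 1.797×10⁻⁵ = 88190 N = 88.19 kN, tensile.
σ_{copper} = P / A = 88190 / 1125 = 78.39 MPa.

σ ≈ 78.4 MPa (tensile)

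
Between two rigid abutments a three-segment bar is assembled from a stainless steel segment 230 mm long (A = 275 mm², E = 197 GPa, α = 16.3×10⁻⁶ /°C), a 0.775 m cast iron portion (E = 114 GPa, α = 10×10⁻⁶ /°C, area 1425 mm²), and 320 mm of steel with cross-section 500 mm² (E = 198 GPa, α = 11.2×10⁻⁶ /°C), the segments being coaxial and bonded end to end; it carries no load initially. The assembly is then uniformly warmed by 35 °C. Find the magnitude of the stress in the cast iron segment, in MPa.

σ ≈ 30.2 MPa (compressive)

If the supports were absent, the total length change would be Σ αᵢΔT Lᵢ = 16.3×10⁻⁶×35×230 + 10×10⁻⁶×35×775 + 11.2×10⁻⁶×35×320 = 0.5279 mm.
Since the ends are fixed, an axial force P builds up, equal in every segment, with P · Σ Lᵢ/(AᵢEᵢ) = δ_free.
Σ Lᵢ/(AᵢEᵢ) = 230/(275×197×10³) + 775/(1425×114×10³) + 320/(500×198×10³) = 1.225×10⁻⁵ mm/N.
So P = 0.5279 / 1.225×10⁻⁵ = 43.1 kN, compressive.
σ_{cast iron} = P / A = 43100 / 1425 = 30.25 MPa.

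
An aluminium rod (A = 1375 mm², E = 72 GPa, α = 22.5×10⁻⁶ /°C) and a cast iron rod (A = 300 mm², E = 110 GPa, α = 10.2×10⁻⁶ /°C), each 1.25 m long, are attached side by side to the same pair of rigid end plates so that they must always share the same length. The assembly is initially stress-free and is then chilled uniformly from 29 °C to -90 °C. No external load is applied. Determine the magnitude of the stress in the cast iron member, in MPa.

Equilibrium of a rigid end plate with no external load gives equal and opposite internal forces ±P in the two members. Since α_{aluminium} > α_{cast iron}, cooling drives the aluminium into tension and the cast iron into compression.
Equating the net (thermal + elastic) strains gives |α₁ − α₂|·ΔT = P·[1/(A₁E₁) + 1/(A₂E₂)].
|α₁ − α₂|·ΔT = 12.3×10⁻⁶ × 119 = 0.001464.
1/(A₁E₁) + 1/(A₂E₂) = 1/(1375×72×10³) + 1/(300×110×10³) = 4.04×10⁻⁸ N⁻¹.
P = 0.001464 / 4.04×10⁻⁸ = 36230 N = 36.23 kN.
σ_{cast iron} = P/A₂ = 36230/300 = 120.8 MPa, compressive.

σ ≈ 121 MPa (compressive)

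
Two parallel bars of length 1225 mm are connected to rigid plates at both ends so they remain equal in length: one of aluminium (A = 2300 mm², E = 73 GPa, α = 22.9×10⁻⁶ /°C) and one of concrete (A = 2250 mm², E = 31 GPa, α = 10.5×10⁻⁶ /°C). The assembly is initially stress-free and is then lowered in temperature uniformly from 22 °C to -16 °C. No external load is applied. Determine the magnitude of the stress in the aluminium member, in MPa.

σ ≈ 10.1 MPa (tensile)

Equilibrium of a rigid end plate with no external load gives equal and opposite internal forces ±P in the two members. Since α_{aluminium} > α_{concrete}, cooling drives the aluminium into tension and the concrete into compression.
Equating the net (thermal + elastic) strains gives |α₁ − α₂|·ΔT = P·[1/(A₁E₁) + 1/(A₂E₂)].
|α₁ − α₂|·ΔT = 12.4×10⁻⁶ × 38 = 0.0004712.
1/(A₁E₁) + 1/(A₂E₂) = 1/(2300×73×10³) + 1/(2250×31×10³) = 2.029×10⁻⁸ N⁻¹.
So P = 0.0004712 / 2.029×10⁻⁸ = 23.22 kN.
σ_{aluminium} = P/A₁ = 23220/2300 = 10.1 MPa, tensile.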